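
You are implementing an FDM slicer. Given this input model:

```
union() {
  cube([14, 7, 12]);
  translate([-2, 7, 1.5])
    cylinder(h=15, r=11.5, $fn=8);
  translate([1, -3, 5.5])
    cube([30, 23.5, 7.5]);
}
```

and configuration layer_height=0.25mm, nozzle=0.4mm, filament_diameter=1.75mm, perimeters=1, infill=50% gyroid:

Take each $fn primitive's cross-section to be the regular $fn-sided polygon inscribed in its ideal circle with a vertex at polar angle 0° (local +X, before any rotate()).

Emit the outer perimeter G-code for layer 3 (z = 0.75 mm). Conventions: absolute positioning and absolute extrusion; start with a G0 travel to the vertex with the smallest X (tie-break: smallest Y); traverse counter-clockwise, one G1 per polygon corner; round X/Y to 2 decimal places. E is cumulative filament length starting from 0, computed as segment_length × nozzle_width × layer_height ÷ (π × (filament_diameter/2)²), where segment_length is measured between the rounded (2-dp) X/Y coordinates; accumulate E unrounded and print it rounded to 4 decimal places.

G0 X0.00 Y0.00 Z0.75
G1 X14.00 Y0.00 E0.5821
G1 X14.00 Y7.00 E0.8731
G1 X0.00 Y7.00 E1.4551
G1 X0.00 Y0.00 E1.7462

At z = 0.75 mm: the 14×7 cube contributes its full rectangle; the cylinder at (-2, 7) does not reach this height (z outside [1.5, 16.5]); the cube at (1, -3) does not reach this height (z outside [5.5, 13]); Merging all regions: only the 14×7 cube is present, so the union is just that shape — 1 connected region. The outline is a single polygon with 4 vertices. Extrusion per mm of travel: 0.4 × 0.25 / (π × 0.875²) = 0.041575. Accumulating E over each segment gives final E = 1.7462.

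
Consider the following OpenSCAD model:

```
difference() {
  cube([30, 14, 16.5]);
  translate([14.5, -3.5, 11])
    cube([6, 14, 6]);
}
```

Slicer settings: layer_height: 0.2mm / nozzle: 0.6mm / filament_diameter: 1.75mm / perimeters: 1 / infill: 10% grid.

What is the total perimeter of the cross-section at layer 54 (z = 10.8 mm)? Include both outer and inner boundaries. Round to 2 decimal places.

At z = 10.8 mm: the cube is present — its section is the full 30×14 rectangle (perimeter 88.00 mm); the cube at (14.5, -3.5) is not intersected at this z (z outside [11, 17]); Taking the first minus the rest: none of the subtracted shapes is present at this height, so the 30×14 cube is unchanged — boundary = 88.00 mm. Overall, the cross-section is a single solid region. Total boundary length (outer) = 88.00 mm.

88.00 mm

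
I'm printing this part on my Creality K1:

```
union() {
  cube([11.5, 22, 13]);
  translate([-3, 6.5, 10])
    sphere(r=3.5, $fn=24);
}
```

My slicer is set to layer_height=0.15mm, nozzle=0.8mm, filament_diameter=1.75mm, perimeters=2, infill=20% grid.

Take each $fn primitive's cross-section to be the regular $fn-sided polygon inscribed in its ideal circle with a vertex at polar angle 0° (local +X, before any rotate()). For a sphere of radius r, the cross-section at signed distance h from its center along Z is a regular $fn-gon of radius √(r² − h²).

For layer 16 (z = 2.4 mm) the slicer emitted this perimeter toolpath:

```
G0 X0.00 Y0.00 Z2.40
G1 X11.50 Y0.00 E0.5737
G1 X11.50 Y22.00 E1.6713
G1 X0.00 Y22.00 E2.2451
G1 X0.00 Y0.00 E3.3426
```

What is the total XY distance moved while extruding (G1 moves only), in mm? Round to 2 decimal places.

Sum the Euclidean lengths of each G1 segment: total = 67.00 mm.

67.00 mm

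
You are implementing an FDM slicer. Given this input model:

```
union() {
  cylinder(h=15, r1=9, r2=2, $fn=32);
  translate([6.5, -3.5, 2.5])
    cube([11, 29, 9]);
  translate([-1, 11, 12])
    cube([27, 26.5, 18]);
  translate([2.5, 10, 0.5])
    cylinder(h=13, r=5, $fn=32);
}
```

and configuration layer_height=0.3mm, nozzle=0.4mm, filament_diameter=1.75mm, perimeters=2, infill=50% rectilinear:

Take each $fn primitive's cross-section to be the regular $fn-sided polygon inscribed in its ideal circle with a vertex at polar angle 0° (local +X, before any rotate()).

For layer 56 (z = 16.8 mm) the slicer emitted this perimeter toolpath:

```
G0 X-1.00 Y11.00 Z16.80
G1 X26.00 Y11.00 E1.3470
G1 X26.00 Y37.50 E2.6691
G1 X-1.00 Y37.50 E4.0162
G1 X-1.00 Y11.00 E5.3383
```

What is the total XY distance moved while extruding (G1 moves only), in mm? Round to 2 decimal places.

Sum the Euclidean lengths of each G1 segment: total = 107.00 mm.

107.00 mm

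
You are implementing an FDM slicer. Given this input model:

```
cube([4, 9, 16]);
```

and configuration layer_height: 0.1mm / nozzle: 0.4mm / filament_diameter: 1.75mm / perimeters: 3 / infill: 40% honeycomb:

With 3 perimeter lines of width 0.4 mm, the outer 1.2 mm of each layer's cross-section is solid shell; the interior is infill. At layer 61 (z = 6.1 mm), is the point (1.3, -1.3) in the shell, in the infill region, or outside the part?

At z = 6.1 mm: the cube is present — its section is the full 4×9 rectangle. Overall, the cross-section is a single solid region. The nearest boundary edge runs (0.00, 0.00)→(4.00, 0.00); distance from the point to it = 1.30 mm. The point is not inside any of the regions above, so it lies outside the cross-section (1.30 mm from the nearest boundary).

outside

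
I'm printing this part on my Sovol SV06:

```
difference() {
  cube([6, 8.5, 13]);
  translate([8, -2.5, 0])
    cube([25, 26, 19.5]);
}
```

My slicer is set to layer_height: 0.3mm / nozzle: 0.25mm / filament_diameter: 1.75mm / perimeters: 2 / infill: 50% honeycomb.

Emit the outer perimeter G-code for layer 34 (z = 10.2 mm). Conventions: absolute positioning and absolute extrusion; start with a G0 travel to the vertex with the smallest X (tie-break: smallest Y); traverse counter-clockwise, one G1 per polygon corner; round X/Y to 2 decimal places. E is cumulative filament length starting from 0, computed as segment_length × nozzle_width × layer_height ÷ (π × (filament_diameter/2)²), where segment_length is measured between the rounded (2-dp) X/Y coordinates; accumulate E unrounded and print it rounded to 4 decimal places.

G0 X0.00 Y0.00 Z10.20
G1 X6.00 Y0.00 E0.1871
G1 X6.00 Y8.50 E0.4521
G1 X0.00 Y8.50 E0.6392
G1 X0.00 Y0.00 E0.9043

At z = 10.2 mm: the 6×8.5 cube contributes its full rectangle; the cube at (8, -2.5) is present — its section is the full 25×26 rectangle; After the difference (first − rest): starting from the 6×8.5 cube, the 25×26 cube at (8, -2.5) misses the remaining region (no effect) — 1 connected region. The outline is a single polygon with 4 vertices. Extrusion per mm of travel: 0.25 × 0.3 / (π × 0.875²) = 0.031181. Accumulating E over each segment gives final E = 0.9043.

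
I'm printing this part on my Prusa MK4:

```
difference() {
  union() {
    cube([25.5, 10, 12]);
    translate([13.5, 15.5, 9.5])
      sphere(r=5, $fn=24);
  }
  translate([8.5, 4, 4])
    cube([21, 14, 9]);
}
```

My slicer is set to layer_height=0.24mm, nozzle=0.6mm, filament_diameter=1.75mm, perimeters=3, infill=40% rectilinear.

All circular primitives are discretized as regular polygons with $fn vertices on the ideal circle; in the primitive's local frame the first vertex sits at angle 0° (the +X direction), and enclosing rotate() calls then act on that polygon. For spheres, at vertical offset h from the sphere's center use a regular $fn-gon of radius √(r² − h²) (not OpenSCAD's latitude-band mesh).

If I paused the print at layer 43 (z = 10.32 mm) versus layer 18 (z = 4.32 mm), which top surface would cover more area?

layer 43 (z = 10.32 mm)

Layer 43 (z = 10.32): the cube (footprint 25.5×10) is included at this height (area 255.00 mm²); the r=5 sphere at (13.5, 15.5) contributes a regular 24-gon of circumradius √(5²−0.82²) = 4.932 (area = (24/2)·4.932²·sin(360°/24) = 75.56 mm²); Merging all regions: the 2 present regions are separate (no shared area or edge), so areas and boundary lengths simply add and each stays a separate island — area = 330.56 mm²; the cube at (8.5, 4) is present — its section is the full 21×14 rectangle (area 294.00 mm²); Taking the first minus the rest: starting from that combined region (330.56 mm²), the 21×14 cube at (8.5, 4) partially overlaps it — only the 163.19 mm² overlap (of its 294.00 mm²) is removed, clipping the outline — area = 167.36 mm². So its area = 167.36 mm². Layer 18 (z = 4.32): the cube (footprint 25.5×10) is included at this height (area 255.00 mm²); the sphere at (13.5, 15.5) is not intersected at this z (|z−center|=5.180 > r=5); Merging all regions: only the 25.5×10 cube is present, so the union is just that shape — area = 255.00 mm²; the cube at (8.5, 4) (footprint 21×14) is included at this height (area 294.00 mm²); After the difference (first − rest): starting from the result so far (255.00 mm²), the 21×14 cube at (8.5, 4) partially overlaps it — only the 102.00 mm² overlap (of its 294.00 mm²) is removed, clipping the outline — area = 153.00 mm². So its area = 153.00 mm². Layer 43 is larger (167.36 vs 153.00 mm²).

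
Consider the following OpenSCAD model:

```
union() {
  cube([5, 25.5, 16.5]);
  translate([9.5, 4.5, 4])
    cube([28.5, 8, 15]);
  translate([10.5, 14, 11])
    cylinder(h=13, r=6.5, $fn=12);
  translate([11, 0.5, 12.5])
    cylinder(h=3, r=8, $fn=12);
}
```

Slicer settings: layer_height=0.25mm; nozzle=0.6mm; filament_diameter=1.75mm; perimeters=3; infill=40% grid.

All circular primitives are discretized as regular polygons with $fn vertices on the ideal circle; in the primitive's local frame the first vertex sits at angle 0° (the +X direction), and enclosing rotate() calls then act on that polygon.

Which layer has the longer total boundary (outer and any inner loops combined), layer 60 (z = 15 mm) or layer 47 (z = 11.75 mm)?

Layer 60 (z = 15): the cube is present — its section is the full 5×25.5 rectangle (perimeter 61.00 mm); the cube at (9.5, 4.5) is present — its section is the full 28.5×8 rectangle (perimeter 73.00 mm); the r=6.5 cylinder at (10.5, 14) contributes a regular 12-gon of circumradius 6.5 (perimeter = 2·12·6.500·sin(180°/12) = 40.38 mm); the r=8 cylinder at (11, 0.5) gives a regular 12-gon of circumradius 8 (constant along its height) (perimeter = 2·12·8.000·sin(180°/12) = 49.69 mm); Combining (union): the regions partially overlap (shared area 61.99 mm²), so the edge portions inside another operand are dropped and the merged outline is re-measured after clipping — boundary (outer + 1 inner loop) = 152.74 mm. So its perimeter = 152.74 mm. Layer 47 (z = 11.75): the cube (footprint 5×25.5) is included at this height (perimeter 61.00 mm); the cube at (9.5, 4.5) is present — its section is the full 28.5×8 rectangle (perimeter 73.00 mm); the r=6.5 cylinder at (10.5, 14) contributes a regular 12-gon of circumradius 6.5 (perimeter = 2·12·6.500·sin(180°/12) = 40.38 mm); the cylinder at (11, 0.5) is not intersected at this z (z outside [12.5, 15.5]); Taking the union: the regions partially overlap (shared area 30.79 mm²), so the edge portions inside another operand are dropped and the merged outline is re-measured after clipping — boundary = 139.12 mm. So its perimeter = 139.12 mm. Layer 60 is larger (152.74 vs 139.12 mm).

layer 60 (z = 15 mm)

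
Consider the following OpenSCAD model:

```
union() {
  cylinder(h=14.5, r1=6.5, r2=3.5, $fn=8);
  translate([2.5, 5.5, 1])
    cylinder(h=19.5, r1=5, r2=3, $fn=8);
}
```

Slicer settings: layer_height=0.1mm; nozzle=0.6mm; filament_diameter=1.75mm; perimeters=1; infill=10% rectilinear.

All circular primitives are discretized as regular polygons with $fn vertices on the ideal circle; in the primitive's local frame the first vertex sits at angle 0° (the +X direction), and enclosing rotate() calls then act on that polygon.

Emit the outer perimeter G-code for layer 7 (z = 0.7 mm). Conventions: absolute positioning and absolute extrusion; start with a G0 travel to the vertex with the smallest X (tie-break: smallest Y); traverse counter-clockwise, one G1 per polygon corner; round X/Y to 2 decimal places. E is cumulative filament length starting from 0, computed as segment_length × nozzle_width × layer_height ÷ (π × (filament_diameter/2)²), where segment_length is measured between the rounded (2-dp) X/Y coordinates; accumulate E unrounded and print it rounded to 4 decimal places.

G0 X-6.36 Y0.00 Z0.70
G1 X-4.49 Y-4.49 E0.1213
G1 X0.00 Y-6.36 E0.2427
G1 X4.49 Y-4.49 E0.3640
G1 X6.36 Y0.00 E0.4853
G1 X4.49 Y4.49 E0.6066
G1 X0.00 Y6.36 E0.7280
G1 X-4.49 Y4.49 E0.8493
G1 X-6.36 Y0.00 E0.9706

At z = 0.7 mm: the cone: at t=0.048 of its height the radius interpolates to r₁+(r₂−r₁)t = 6.355, giving a regular 8-gon of that circumradius; the cone at (2.5, 5.5) is not intersected at this z (z outside [1, 20.5]); Combining (union): only the cone is present, so the union is just that shape — 1 connected region. The outline is a single polygon with 8 vertices. Extrusion per mm of travel: 0.6 × 0.1 / (π × 0.875²) = 0.024945. Accumulating E over each segment gives final E = 0.9706.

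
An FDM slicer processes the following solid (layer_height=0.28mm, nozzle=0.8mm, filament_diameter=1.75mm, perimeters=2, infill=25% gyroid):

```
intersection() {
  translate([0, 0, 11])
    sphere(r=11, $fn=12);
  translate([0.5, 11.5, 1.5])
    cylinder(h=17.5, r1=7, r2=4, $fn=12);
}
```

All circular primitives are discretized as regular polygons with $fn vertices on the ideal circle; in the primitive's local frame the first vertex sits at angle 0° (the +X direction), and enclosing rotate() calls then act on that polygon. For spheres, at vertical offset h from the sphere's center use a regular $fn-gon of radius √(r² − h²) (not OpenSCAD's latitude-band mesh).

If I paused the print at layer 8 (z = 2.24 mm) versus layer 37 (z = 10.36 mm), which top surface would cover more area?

layer 37 (z = 10.36 mm)

Layer 8 (z = 2.24): the r=11 sphere slices to a regular 12-gon of circumradius 6.653 (√(r²−h²) with h=8.76 from center) (area = (12/2)·6.653²·sin(360°/12) = 132.79 mm²); the cone at (0.5, 11.5): at t=0.042 of its height the radius interpolates to r₁+(r₂−r₁)t = 6.873, giving a regular 12-gon of that circumradius (area = (12/2)·6.873²·sin(360°/12) = 141.72 mm²); Taking the intersection: the cone at (0.5, 11.5) partially overlaps the r=11 sphere; clipping to the common part keeps 7.50 mm² — area = 7.50 mm². So its area = 7.50 mm². Layer 37 (z = 10.36): the sphere: section is a regular 12-gon, circumradius = √(r²−h²) = √(11²−0.64²) = 10.981 (area = (12/2)·10.981²·sin(360°/12) = 361.77 mm²); the cone at (0.5, 11.5) (r1=7→r2=4) has section circumradius 5.481 here — a regular 12-gon (area = (12/2)·5.481²·sin(360°/12) = 90.13 mm²); Taking the intersection: the cone at (0.5, 11.5) partially overlaps the r=11 sphere; clipping to the common part keeps 32.25 mm² — area = 32.25 mm². So its area = 32.25 mm². Layer 37 is larger (32.25 vs 7.50 mm²).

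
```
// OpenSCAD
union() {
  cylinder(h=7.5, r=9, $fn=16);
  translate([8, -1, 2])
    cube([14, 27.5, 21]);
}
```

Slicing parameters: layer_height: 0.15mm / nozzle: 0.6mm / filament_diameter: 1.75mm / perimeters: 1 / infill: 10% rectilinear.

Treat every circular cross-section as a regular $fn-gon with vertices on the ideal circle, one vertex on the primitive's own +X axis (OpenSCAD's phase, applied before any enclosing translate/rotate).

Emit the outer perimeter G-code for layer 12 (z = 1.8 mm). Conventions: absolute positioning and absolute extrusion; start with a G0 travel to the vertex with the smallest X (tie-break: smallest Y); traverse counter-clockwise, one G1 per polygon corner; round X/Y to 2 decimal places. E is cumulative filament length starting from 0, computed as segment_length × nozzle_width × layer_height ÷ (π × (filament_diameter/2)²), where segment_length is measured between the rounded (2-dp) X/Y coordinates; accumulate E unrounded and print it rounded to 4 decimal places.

G0 X-9.00 Y0.00 Z1.80
G1 X-8.31 Y-3.44 E0.1313
G1 X-6.36 Y-6.36 E0.2627
G1 X-3.44 Y-8.31 E0.3940
G1 X0.00 Y-9.00 E0.5253
G1 X3.44 Y-8.31 E0.6566
G1 X6.36 Y-6.36 E0.7880
G1 X8.31 Y-3.44 E0.9194
G1 X9.00 Y0.00 E1.0507
G1 X8.31 Y3.44 E1.1819
G1 X6.36 Y6.36 E1.3133
G1 X3.44 Y8.31 E1.4447
G1 X0.00 Y9.00 E1.5760
G1 X-3.44 Y8.31 E1.7073
G1 X-6.36 Y6.36 E1.8386
G1 X-8.31 Y3.44 E1.9700
G1 X-9.00 Y0.00 E2.1013

At z = 1.8 mm: the cylinder: section is a regular 16-gon, circumradius r=9; the cube at (8, -1) is not intersected at this z (z outside [2, 23]); Taking the union: only the r=9 cylinder is present, so the union is just that shape — 1 connected region. The outline is a single polygon with 16 vertices. Extrusion per mm of travel: 0.6 × 0.15 / (π × 0.875²) = 0.037418. Accumulating E over each segment gives final E = 2.1013.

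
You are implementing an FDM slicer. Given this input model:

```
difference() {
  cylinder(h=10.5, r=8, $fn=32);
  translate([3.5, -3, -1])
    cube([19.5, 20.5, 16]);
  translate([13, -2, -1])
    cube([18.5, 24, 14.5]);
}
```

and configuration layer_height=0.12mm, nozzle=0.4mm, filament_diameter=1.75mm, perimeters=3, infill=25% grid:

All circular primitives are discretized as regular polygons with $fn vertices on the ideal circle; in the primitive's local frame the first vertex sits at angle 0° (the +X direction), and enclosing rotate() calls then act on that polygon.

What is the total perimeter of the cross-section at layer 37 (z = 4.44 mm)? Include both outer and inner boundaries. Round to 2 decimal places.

52.27 mm

At z = 4.44 mm: the r=8 cylinder contributes a regular 32-gon of circumradius 8 (perimeter = 2·32·8.000·sin(180°/32) = 50.18 mm); the 19.5×20.5 cube at (3.5, -3) contributes its full rectangle (perimeter 80.00 mm); the cube at (13, -2) is present — its section is the full 18.5×24 rectangle (perimeter 85.00 mm); Subtracting the remaining from the first: starting from the r=8 cylinder, the 19.5×20.5 cube at (3.5, -3) partially overlaps it — only the 35.80 mm² overlap (of its 399.75 mm²) is removed, clipping the outline; the 18.5×24 cube at (13, -2) misses the remaining region (no effect) — boundary = 52.27 mm. Overall, the cross-section is a single solid region. Total boundary length (outer) = 52.27 mm.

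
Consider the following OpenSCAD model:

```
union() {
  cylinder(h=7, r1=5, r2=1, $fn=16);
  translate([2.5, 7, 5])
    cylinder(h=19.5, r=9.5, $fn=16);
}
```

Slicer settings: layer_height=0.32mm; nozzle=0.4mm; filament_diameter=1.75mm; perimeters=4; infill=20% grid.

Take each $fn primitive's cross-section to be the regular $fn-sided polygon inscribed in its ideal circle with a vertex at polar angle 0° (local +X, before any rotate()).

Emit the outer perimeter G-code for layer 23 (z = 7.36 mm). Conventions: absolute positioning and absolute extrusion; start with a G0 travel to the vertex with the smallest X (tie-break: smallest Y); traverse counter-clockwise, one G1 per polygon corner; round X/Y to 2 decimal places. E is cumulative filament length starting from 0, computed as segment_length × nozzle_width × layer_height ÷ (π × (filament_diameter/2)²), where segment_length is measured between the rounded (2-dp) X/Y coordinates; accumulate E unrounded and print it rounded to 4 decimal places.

G0 X-7.00 Y7.00 Z7.36
G1 X-6.28 Y3.36 E0.1975
G1 X-4.22 Y0.28 E0.3946
G1 X-1.14 Y-1.78 E0.5918
G1 X2.50 Y-2.50 E0.7893
G1 X6.14 Y-1.78 E0.9868
G1 X9.22 Y0.28 E1.1839
G1 X11.28 Y3.36 E1.3811
G1 X12.00 Y7.00 E1.5786
G1 X11.28 Y10.64 E1.7761
G1 X9.22 Y13.72 E1.9732
G1 X6.14 Y15.78 E2.1704
G1 X2.50 Y16.50 E2.3679
G1 X-1.14 Y15.78 E2.5653
G1 X-4.22 Y13.72 E2.7625
G1 X-6.28 Y10.64 E2.9597
G1 X-7.00 Y7.00 E3.1572

At z = 7.36 mm: the cone is absent (z outside [0, 7]); the r=9.5 cylinder at (2.5, 7) contributes a regular 16-gon of circumradius 9.5; Taking the union: only the r=9.5 cylinder at (2.5, 7) is present, so the union is just that shape — 1 connected region. The outline is a single polygon with 16 vertices. Extrusion per mm of travel: 0.4 × 0.32 / (π × 0.875²) = 0.053216. Accumulating E over each segment gives final E = 3.1572.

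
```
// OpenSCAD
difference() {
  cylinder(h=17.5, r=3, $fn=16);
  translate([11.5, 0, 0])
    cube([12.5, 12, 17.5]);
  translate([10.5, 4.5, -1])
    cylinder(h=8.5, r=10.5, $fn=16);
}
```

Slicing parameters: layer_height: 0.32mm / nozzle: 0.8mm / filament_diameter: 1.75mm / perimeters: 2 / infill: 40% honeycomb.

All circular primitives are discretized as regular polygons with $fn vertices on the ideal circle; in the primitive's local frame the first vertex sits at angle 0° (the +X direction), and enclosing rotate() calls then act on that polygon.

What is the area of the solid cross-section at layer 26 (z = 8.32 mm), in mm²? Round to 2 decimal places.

At z = 8.32 mm: the r=3 cylinder gives a regular 16-gon of circumradius 3 (constant along its height) (area = (16/2)·3.000²·sin(360°/16) = 27.55 mm²); the cube at (11.5, 0) is present — its section is the full 12.5×12 rectangle (area 150.00 mm²); the cylinder at (10.5, 4.5) is not intersected at this z (z outside [-1, 7.5]); Taking the first minus the rest: starting from the r=3 cylinder (27.55 mm²), the 12.5×12 cube at (11.5, 0) misses the remaining region (no effect) — area = 27.55 mm². Overall, the cross-section is a single solid region. Net area = 27.55 mm².

27.55 mm²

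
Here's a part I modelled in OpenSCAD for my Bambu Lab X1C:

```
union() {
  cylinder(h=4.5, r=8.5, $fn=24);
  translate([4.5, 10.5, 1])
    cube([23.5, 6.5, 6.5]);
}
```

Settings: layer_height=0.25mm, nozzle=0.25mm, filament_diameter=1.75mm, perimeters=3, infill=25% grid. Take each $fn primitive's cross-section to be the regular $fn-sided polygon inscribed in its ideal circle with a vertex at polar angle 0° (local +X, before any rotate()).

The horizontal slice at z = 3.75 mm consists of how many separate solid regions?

2

At z = 3.75 mm: the cylinder: section is a regular 24-gon, circumradius r=8.5; the 23.5×6.5 cube at (4.5, 10.5) contributes its full rectangle; Combining (union): the 2 present regions are separate (no shared area or edge), so areas and boundary lengths simply add and each stays a separate island — 2 connected regions. The result has 2 disconnected regions.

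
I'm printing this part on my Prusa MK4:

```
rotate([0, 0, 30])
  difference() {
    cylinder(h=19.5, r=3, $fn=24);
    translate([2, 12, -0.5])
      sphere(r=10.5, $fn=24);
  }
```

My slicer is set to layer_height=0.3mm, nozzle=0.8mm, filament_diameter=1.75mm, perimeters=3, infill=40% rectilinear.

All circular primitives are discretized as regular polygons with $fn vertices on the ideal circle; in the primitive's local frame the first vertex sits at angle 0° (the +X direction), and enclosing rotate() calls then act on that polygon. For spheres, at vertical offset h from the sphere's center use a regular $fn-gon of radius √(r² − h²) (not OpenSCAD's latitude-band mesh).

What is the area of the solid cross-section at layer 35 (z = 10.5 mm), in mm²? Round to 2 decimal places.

27.95 mm²

At z = 10.5 mm: the r=3 cylinder gives a regular 24-gon of circumradius 3 (constant along its height) (area = (24/2)·3.000²·sin(360°/24) = 27.95 mm²); the sphere at (2, 12) does not reach this height (|z−center|=11.000 > r=10.5); After the difference (first − rest): none of the subtracted shapes is present at this height, so the r=3 cylinder is unchanged — area = 27.95 mm²; (whole slice rotated 30° about Z — lengths, areas and connectivity unchanged). Overall, the cross-section is a single solid region. Net area = 27.95 mm².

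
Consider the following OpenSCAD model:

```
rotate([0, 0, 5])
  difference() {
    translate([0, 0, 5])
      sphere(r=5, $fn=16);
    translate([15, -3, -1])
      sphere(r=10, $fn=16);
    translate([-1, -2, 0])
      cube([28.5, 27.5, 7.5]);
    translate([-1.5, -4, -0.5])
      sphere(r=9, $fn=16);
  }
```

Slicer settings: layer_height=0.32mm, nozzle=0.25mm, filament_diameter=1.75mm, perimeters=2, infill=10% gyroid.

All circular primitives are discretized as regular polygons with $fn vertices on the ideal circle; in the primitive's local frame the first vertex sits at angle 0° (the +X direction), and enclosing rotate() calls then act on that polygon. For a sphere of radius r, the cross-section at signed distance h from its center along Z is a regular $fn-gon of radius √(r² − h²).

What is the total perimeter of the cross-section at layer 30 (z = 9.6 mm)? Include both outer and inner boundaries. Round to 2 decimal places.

12.23 mm

At z = 9.6 mm: the sphere: section is a regular 16-gon, circumradius = √(r²−h²) = √(5²−4.6²) = 1.960 (perimeter = 2·16·1.960·sin(180°/16) = 12.23 mm); the sphere at (15, -3) is absent (|z−center|=10.600 > r=10); the cube at (-1, -2) does not reach this height (z outside [0, 7.5]); the sphere at (-1.5, -4) is absent (|z−center|=10.100 > r=9); After the difference (first − rest): none of the subtracted shapes is present at this height, so the r=5 sphere is unchanged — boundary = 12.23 mm; (whole slice rotated 5° about Z — lengths, areas and connectivity unchanged). Overall, the cross-section is a single solid region. Total boundary length (outer) = 12.23 mm.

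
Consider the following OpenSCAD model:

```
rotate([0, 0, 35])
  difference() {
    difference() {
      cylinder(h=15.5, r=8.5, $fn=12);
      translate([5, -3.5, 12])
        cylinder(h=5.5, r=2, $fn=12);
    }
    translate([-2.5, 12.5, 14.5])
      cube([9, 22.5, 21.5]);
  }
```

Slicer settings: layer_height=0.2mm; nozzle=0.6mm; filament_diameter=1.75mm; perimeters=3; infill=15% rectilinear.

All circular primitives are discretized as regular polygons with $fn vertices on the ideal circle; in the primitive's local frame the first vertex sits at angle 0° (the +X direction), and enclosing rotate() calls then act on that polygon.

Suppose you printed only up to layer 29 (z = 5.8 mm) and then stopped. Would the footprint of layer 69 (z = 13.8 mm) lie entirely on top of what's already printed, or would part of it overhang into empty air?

Compare the two slices. At z = 5.8: the r=8.5 cylinder gives a regular 12-gon of circumradius 8.5 (constant along its height) (area = (12/2)·8.500²·sin(360°/12) = 216.75 mm²); the cylinder at (5, -3.5) is not intersected at this z (z outside [12, 17.5]); After the difference (first − rest): none of the subtracted shapes is present at this height, so the r=8.5 cylinder is unchanged — area = 216.75 mm²; the cube at (-2.5, 12.5) is absent (z outside [14.5, 36]); Subtracting the remaining from the first: none of the subtracted shapes is present at this height, so the result so far is unchanged — area = 216.75 mm²; (rotated 35° about Z; rotation is an isometry so areas/perimeters/island counts are preserved). At z = 13.8: the r=8.5 cylinder contributes a regular 12-gon of circumradius 8.5 (area = (12/2)·8.500²·sin(360°/12) = 216.75 mm²); the r=2 cylinder at (5, -3.5) contributes a regular 12-gon of circumradius 2 (area = (12/2)·2.000²·sin(360°/12) = 12.00 mm²); Subtracting the remaining from the first: starting from the r=8.5 cylinder (216.75 mm²), the r=2 cylinder at (5, -3.5) lies wholly inside it (removes its full 12.00 mm² and its 12.42 mm outline becomes a hole wall) — area = 204.75 mm²; the cube at (-2.5, 12.5) does not reach this height (z outside [14.5, 36]); After the difference (first − rest): none of the subtracted shapes is present at this height, so that combined region is unchanged — area = 204.75 mm²; (whole slice rotated 35° about Z — lengths, areas and connectivity unchanged). Checking containment: the cross-section at z = 13.8 is a subset of the cross-section at z = 5.8.

entirely on top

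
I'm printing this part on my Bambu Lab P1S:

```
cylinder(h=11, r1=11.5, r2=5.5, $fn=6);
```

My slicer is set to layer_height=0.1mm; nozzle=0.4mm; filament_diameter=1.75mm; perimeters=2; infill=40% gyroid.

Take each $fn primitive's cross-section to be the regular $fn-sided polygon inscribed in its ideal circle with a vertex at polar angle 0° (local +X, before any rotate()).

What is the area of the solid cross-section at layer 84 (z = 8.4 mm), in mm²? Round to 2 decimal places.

At z = 8.4 mm: the cone contributes a regular 6-gon of circumradius 6.918 (interpolated between r1=11.5 and r2=5.5 at t=0.764) (area = (6/2)·6.918²·sin(360°/6) = 124.35 mm²). Overall, the cross-section is a single solid region. Net area = 124.35 mm².

124.35 mm²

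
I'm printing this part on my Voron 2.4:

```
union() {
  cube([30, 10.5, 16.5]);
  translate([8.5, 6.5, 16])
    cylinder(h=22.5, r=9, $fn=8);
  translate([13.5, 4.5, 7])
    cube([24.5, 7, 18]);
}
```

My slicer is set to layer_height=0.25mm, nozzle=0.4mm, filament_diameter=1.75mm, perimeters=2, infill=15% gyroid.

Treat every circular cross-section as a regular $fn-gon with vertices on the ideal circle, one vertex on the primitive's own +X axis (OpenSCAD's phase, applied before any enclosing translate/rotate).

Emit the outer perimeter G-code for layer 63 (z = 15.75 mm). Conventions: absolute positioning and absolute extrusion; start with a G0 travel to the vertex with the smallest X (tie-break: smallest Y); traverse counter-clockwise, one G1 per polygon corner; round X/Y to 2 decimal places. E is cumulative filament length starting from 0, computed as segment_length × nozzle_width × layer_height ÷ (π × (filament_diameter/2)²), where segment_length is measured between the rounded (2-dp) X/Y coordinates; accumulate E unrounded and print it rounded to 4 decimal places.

At z = 15.75 mm: the cube is present — its section is the full 30×10.5 rectangle; the cylinder at (8.5, 6.5) is absent (z outside [16, 38.5]); the 24.5×7 cube at (13.5, 4.5) contributes its full rectangle; Taking the union: the regions partially overlap (shared area 99.00 mm²), so overlapping operands fuse into one piece — 1 connected region. The outline is a single polygon with 8 vertices. Extrusion per mm of travel: 0.4 × 0.25 / (π × 0.875²) = 0.041575. Accumulating E over each segment gives final E = 4.1159.

G0 X0.00 Y0.00 Z15.75
G1 X30.00 Y0.00 E1.2473
G1 X30.00 Y4.50 E1.4343
G1 X38.00 Y4.50 E1.7669
G1 X38.00 Y11.50 E2.0580
G1 X13.50 Y11.50 E3.0766
G1 X13.50 Y10.50 E3.1181
G1 X0.00 Y10.50 E3.6794
G1 X0.00 Y0.00 E4.1159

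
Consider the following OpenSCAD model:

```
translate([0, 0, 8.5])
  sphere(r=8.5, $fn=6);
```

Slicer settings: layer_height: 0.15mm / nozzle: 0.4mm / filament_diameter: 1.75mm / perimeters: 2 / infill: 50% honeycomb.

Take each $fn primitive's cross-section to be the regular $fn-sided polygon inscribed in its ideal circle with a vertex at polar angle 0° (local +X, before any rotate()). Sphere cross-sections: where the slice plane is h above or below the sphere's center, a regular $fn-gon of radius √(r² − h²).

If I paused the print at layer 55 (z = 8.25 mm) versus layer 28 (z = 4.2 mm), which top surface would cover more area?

Layer 55 (z = 8.25): the sphere: section is a regular 6-gon, circumradius = √(r²−h²) = √(8.5²−0.25²) = 8.496 (area = (6/2)·8.496²·sin(360°/6) = 187.55 mm²). So its area = 187.55 mm². Layer 28 (z = 4.2): the sphere: section is a regular 6-gon, circumradius = √(r²−h²) = √(8.5²−4.3²) = 7.332 (area = (6/2)·7.332²·sin(360°/6) = 139.67 mm²). So its area = 139.67 mm². Layer 55 is larger (187.55 vs 139.67 mm²).

layer 55 (z = 8.25 mm)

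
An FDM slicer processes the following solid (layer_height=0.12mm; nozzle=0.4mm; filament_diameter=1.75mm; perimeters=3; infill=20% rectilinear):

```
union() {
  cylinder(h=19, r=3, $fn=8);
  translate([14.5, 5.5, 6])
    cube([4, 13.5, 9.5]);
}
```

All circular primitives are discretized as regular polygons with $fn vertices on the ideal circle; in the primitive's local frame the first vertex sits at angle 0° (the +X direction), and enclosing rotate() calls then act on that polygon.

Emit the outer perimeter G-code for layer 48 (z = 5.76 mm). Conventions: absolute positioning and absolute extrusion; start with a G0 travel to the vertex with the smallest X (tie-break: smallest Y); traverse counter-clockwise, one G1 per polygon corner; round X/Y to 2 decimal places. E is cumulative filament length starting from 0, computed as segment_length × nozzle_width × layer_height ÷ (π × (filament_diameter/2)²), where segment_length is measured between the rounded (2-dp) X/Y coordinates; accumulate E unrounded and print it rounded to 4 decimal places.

G0 X-3.00 Y0.00 Z5.76
G1 X-2.12 Y-2.12 E0.0458
G1 X0.00 Y-3.00 E0.0916
G1 X2.12 Y-2.12 E0.1374
G1 X3.00 Y0.00 E0.1832
G1 X2.12 Y2.12 E0.2290
G1 X0.00 Y3.00 E0.2748
G1 X-2.12 Y2.12 E0.3206
G1 X-3.00 Y0.00 E0.3665

At z = 5.76 mm: the r=3 cylinder contributes a regular 8-gon of circumradius 3; the cube at (14.5, 5.5) is absent (z outside [6, 15.5]); Combining (union): only the r=3 cylinder is present, so the union is just that shape — 1 connected region. The outline is a single polygon with 8 vertices. Extrusion per mm of travel: 0.4 × 0.12 / (π × 0.875²) = 0.019956. Accumulating E over each segment gives final E = 0.3665.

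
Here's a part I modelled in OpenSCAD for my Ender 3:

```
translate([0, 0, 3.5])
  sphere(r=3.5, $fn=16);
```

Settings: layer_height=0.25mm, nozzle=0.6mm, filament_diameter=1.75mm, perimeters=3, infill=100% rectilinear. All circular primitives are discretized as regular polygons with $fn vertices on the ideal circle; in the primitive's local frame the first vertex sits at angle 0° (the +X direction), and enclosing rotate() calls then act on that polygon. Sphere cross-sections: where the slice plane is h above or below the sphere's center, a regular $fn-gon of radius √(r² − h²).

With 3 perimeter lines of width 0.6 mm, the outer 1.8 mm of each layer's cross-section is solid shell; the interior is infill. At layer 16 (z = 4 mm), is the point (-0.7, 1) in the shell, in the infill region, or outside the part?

infill

At z = 4 mm: the r=3.5 sphere contributes a regular 16-gon of circumradius √(3.5²−0.5²) = 3.464. Overall, the cross-section is a single solid region. The nearest boundary edge runs (-1.33, 3.20)→(-2.45, 2.45); distance from the point to it = 2.18 mm. The point is inside the cross-section and 2.18 mm from the nearest boundary — more than the 1.8 mm shell width (3 × 0.6), so it's in the infill interior.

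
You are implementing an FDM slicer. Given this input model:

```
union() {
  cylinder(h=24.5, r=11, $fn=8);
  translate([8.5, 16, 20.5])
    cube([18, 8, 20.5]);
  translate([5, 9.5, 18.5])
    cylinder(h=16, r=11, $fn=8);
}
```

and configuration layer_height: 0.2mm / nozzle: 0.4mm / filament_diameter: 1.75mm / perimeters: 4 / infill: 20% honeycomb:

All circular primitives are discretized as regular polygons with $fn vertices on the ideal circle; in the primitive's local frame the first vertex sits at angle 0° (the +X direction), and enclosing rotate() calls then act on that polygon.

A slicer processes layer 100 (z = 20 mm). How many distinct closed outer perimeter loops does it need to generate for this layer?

1

At z = 20 mm: the r=11 cylinder contributes a regular 8-gon of circumradius 11; the cube at (8.5, 16) is not intersected at this z (z outside [20.5, 41]); the r=11 cylinder at (5, 9.5) contributes a regular 8-gon of circumradius 11; Taking the union: the regions partially overlap (shared area 127.05 mm²), so overlapping operands fuse into one piece — 1 connected region. The result has 1 disconnected region.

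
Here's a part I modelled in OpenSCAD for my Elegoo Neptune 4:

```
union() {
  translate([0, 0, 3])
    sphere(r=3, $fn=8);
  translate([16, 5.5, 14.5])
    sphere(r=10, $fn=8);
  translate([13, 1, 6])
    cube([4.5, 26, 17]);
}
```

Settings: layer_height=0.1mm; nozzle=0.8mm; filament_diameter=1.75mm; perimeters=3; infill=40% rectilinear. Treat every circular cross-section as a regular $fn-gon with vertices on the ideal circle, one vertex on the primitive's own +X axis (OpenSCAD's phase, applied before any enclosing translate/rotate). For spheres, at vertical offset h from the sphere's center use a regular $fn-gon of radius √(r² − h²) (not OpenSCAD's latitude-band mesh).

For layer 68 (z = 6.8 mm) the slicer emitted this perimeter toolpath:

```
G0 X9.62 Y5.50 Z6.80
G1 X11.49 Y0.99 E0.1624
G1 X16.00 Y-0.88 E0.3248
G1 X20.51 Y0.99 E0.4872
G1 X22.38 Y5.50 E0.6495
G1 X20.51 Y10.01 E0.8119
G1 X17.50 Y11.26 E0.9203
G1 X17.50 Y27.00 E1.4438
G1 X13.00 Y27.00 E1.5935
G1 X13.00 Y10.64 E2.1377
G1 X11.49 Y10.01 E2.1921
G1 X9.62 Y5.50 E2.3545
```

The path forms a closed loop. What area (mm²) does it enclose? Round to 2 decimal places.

Apply the shoelace formula to the sequence of (X, Y) vertices; enclosed area = 185.47 mm².

185.47 mm²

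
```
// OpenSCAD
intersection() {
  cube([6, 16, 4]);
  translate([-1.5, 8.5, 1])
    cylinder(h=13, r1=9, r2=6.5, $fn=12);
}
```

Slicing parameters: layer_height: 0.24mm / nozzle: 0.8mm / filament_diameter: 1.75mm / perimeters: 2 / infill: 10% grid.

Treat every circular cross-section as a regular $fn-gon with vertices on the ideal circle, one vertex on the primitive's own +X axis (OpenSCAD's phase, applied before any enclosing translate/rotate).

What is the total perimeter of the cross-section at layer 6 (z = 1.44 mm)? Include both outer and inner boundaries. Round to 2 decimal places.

39.89 mm

At z = 1.44 mm: the 6×16 cube contributes its full rectangle (perimeter 44.00 mm); the cone at (-1.5, 8.5) contributes a regular 12-gon of circumradius 8.915 (interpolated between r1=9 and r2=6.5 at t=0.034) (perimeter = 2·12·8.915·sin(180°/12) = 55.38 mm); After intersecting: the cone at (-1.5, 8.5) partially overlaps the 6×16 cube; clipping to the common part keeps 83.89 mm² — boundary = 39.89 mm. Overall, the cross-section is a single solid region. Total boundary length (outer) = 39.89 mm.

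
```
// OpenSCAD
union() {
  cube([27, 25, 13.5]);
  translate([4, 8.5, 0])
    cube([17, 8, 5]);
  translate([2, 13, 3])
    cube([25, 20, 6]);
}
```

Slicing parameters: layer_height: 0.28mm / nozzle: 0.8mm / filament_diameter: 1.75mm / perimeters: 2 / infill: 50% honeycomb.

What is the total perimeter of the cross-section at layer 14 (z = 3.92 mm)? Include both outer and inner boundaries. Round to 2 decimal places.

120.00 mm

At z = 3.92 mm: the cube (footprint 27×25) is included at this height (perimeter 104.00 mm); the cube at (4, 8.5) is present — its section is the full 17×8 rectangle (perimeter 50.00 mm); the cube at (2, 13) is present — its section is the full 25×20 rectangle (perimeter 90.00 mm); Combining (union): the regions partially overlap (shared area 436.00 mm²), so the edge portions inside another operand are dropped and the merged outline is re-measured after clipping — boundary = 120.00 mm. Overall, the cross-section is a single solid region. Total boundary length (outer) = 120.00 mm.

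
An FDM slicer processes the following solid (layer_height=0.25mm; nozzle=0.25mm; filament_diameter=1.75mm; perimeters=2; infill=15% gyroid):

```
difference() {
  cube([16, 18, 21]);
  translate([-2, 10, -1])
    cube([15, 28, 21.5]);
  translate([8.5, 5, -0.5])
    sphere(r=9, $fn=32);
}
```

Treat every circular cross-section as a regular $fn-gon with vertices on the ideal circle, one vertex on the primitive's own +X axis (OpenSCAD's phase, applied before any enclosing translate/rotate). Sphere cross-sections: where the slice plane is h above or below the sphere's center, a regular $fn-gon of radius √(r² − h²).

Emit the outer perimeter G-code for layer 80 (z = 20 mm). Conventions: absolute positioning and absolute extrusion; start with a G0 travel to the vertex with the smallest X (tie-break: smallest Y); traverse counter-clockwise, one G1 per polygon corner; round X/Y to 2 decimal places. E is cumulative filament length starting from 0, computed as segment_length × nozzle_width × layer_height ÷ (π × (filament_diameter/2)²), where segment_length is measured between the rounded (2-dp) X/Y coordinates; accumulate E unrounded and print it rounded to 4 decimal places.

G0 X0.00 Y0.00 Z20.00
G1 X16.00 Y0.00 E0.4158
G1 X16.00 Y18.00 E0.8835
G1 X13.00 Y18.00 E0.9614
G1 X13.00 Y10.00 E1.1693
G1 X0.00 Y10.00 E1.5071
G1 X0.00 Y0.00 E1.7669

At z = 20 mm: the cube (footprint 16×18) is included at this height; the cube at (-2, 10) is present — its section is the full 15×28 rectangle; the sphere at (8.5, 5) does not reach this height (|z−center|=20.500 > r=9); After the difference (first − rest): starting from the 16×18 cube, the 15×28 cube at (-2, 10) partially overlaps it — only the 104.00 mm² overlap (of its 420.00 mm²) is removed, clipping the outline — 1 connected region. The outline is a single polygon with 6 vertices. Extrusion per mm of travel: 0.25 × 0.25 / (π × 0.875²) = 0.025984. Accumulating E over each segment gives final E = 1.7669.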